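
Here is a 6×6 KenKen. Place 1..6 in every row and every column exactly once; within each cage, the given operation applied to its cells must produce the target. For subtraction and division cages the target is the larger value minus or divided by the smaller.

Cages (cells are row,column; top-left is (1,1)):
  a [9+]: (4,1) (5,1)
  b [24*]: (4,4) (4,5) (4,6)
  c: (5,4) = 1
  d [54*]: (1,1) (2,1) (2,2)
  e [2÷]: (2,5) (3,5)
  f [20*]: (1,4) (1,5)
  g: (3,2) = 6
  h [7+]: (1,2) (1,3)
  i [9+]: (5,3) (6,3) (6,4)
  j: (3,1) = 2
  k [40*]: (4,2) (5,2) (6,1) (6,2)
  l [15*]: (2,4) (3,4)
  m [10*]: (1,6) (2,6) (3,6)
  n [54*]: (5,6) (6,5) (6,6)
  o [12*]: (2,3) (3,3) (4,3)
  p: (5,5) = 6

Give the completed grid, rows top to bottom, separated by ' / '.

The 3 cells of cage d must have product 54, which forces (1,1) = 3.
Cage d has product 54, which forces (2,1) = 6.
The 3 cells of cage d must have product 54, which forces (2,2) = 3.
Row 2 now contains 3, which forces (2,4) = 5.
Cage j is given, so (3,1) = 2.
Cage g is given, so (3,2) = 6.
Column 4 now contains 5, so (3,4) = 3.
Cage c is a single given cell, which forces (5,4) = 1.
P is a freebie, which forces (5,5) = 6.
The 3 cells of cage n must have product 54; hence (5,6) = 3.
Cage n has product 54, so (6,5) = 3.
Cage n needs product 54; hence (6,6) = 6.
Column 4 now contains 5, leaving (1,4) = 4.
Cage f needs two cells with product 20, leaving (1,5) = 5.
The two cells of cage e must have quotient 2, which forces (2,5) = 2.
2 is placed in row 2, so (2,6) = 1.
1 is placed in column 6, so (3,6) = 5.
The 3 cells of cage b must have product 24, so (4,4) = 6.
1 is placed in column 6, leaving (4,6) = 4.
4 is placed in column 4, which forces (6,4) = 2.
Cage h needs two cells with sum 7, so (1,2) = 1.
Cage h's pair has sum 7, leaving (1,3) = 6.
1 is placed in column 6; hence (1,6) = 2.
Row 2 now contains 1, so (2,3) = 4.
The 3 cells of cage o must have product 12, leaving (3,3) = 1.
Row 3 now contains 1, leaving (3,5) = 4.
4 is placed in row 4; hence (4,1) = 5.
5 is placed in row 4, which forces (4,2) = 2.
Row 4 now contains 6, leaving (4,3) = 3.
4 is placed in row 4, so (4,5) = 1.
Cage a's pair has sum 9; hence (5,1) = 4.
Row 5 now contains 4, which forces (5,2) = 5.
The 3 cells of cage i must have sum 9, so (5,3) = 2.
4 is placed in column 1, leaving (6,1) = 1.
Column 2 now contains 5, which forces (6,2) = 4.
Cage i needs sum 9; hence (6,3) = 5.

3 1 6 4 5 2 / 6 3 4 5 2 1 / 2 6 1 3 4 5 / 5 2 3 6 1 4 / 4 5 2 1 6 3 / 1 4 5 2 3 6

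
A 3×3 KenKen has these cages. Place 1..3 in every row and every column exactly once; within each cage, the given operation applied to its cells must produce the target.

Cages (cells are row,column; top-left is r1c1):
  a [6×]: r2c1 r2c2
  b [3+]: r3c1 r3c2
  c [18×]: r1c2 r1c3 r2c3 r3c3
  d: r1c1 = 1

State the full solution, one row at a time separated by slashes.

1 3 2 / 3 2 1 / 2 1 3

Cage d is a single given cell, so r1c1 = 1.
Cage c needs product 18; hence r1c2 = 3.
Row 1 already has 1, so r1c3 = 2.
3 is placed in column 2; hence r2c2 = 2.
Column 1 now contains 1, so r3c1 = 2.
Column 2 now contains 2, so r3c2 = 1.
Row 3 now contains 1; hence r3c3 = 3.
2 is placed in row 2, which forces r2c1 = 3.
Column 3 now contains 3, so r2c3 = 1.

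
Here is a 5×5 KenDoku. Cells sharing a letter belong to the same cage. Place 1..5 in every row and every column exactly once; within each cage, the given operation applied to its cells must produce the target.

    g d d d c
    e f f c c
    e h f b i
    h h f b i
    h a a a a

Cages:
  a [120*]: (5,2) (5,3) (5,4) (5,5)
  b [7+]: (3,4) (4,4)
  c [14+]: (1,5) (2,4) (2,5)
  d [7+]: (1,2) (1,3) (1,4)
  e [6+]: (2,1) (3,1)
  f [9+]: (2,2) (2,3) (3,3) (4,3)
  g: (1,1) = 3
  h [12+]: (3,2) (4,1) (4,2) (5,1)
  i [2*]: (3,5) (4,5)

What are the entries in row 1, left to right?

3 2 4 1 5

G is a freebie, so (1,1) = 3.
Cage c has sum 14, leaving (1,5) = 5.
The 3 cells of cage c must have sum 14, leaving (2,4) = 5.
Cage c has sum 14, leaving (2,5) = 4.
The only place for 1 in row 5 is (5,1).
Column 1 now contains 1, leaving (2,1) = 2.
Cage e needs two cells with sum 6, so (3,1) = 4.
Row 3 already has 4, which forces (3,4) = 3.
Column 1 now contains 4, so (4,1) = 5.
3 is placed in column 4, leaving (4,4) = 4.
4 is placed in column 4, leaving (5,4) = 2.
Row 5 already has 2, leaving (5,5) = 3.
2 is placed in column 4, so (1,4) = 1.
Cage f has sum 9; hence (2,2) = 3.
Cage f needs sum 9, so (2,3) = 1.
The 4 cells of cage h must have sum 12, leaving (3,2) = 5.
Cage f has sum 9, so (3,3) = 2.
Row 3 already has 2, which forces (3,5) = 1.
Cage h needs sum 12, which forces (4,2) = 1.
Cage f has sum 9, which forces (4,3) = 3.
Column 5 now contains 1, leaving (4,5) = 2.
Column 2 now contains 5; hence (5,2) = 4.
Row 5 now contains 4, leaving (5,3) = 5.
4 is placed in column 2; hence (1,2) = 2.
2 is placed in column 3, so (1,3) = 4.
The full grid is 3 2 4 1 5 / 2 3 1 5 4 / 4 5 2 3 1 / 5 1 3 4 2 / 1 4 5 2 3.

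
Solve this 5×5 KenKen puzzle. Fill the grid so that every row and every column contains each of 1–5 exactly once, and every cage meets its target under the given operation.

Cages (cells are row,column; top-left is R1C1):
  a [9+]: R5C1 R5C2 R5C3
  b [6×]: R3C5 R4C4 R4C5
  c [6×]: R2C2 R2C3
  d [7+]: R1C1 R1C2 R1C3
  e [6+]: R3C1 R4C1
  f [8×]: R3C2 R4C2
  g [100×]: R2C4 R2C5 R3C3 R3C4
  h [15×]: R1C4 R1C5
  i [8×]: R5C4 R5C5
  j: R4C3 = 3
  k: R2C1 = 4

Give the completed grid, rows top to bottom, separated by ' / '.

2 1 4 3 5 / 4 3 2 5 1 / 1 2 5 4 3 / 5 4 3 1 2 / 3 5 1 2 4

Cage k is given; hence R2C1 = 4.
J is a freebie, so R4C3 = 3.
Cage c needs two cells with product 6, leaving R2C2 = 3.
3 is placed in column 3, so R2C3 = 2.
Cage b has product 6; hence R3C5 = 3.
Cage h needs two cells with product 15, so R1C4 = 3.
3 is placed in column 5, so R1C5 = 5.
5 is placed in column 5, leaving R2C5 = 1.
Column 5 already has 1, so R4C5 = 2.
Cage a has sum 9, leaving R5C1 = 3.
Column 5 now contains 2, which forces R5C5 = 4.
Row 2 now contains 1; hence R2C4 = 5.
The two cells of cage f must have product 8, which forces R3C2 = 2.
The 4 cells of cage g must have product 100; hence R3C3 = 5.
Cage g needs product 100, leaving R3C4 = 4.
Row 4 already has 2, leaving R4C2 = 4.
Row 4 already has 2; hence R4C4 = 1.
Column 3 now contains 5, so R5C3 = 1.
Row 5 already has 4, leaving R5C4 = 2.
Cage d has sum 7, leaving R1C1 = 2.
4 is placed in column 2, which forces R1C2 = 1.
Column 3 now contains 1; hence R1C3 = 4.
Row 3 already has 5, which forces R3C1 = 1.
1 is placed in row 4, so R4C1 = 5.
Row 5 now contains 1, which forces R5C2 = 5.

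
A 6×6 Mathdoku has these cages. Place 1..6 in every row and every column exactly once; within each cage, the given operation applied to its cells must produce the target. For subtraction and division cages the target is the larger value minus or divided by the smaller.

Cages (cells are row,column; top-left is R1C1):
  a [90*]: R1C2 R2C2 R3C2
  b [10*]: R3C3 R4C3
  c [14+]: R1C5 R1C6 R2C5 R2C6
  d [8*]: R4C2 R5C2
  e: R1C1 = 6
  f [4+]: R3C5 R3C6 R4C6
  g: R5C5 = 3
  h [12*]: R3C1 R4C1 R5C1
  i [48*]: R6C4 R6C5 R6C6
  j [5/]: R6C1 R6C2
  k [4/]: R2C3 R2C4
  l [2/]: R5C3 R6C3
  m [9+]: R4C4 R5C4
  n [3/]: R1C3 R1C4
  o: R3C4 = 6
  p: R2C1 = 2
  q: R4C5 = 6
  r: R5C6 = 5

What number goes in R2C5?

5

Cage e is given, so R1C1 = 6.
Cage p is a single given cell; hence R2C1 = 2.
O is a freebie, so R3C4 = 6.
Cage f needs sum 4, which forces R3C5 = 1.
Cage f has sum 4, which forces R3C6 = 2.
Cage q is a single given cell, leaving R4C5 = 6.
The 3 cells of cage f must have sum 4; hence R4C6 = 1.
Cage g is a single given cell, which forces R5C5 = 3.
Cage r is given; hence R5C6 = 5.
Cage c needs sum 14, so R1C5 = 2.
The 3 cells of cage a must have product 90, leaving R2C2 = 6.
Cage c needs sum 14; hence R2C5 = 5.
Row 3 now contains 2, which forces R3C3 = 5.
Cage b's pair has product 10, so R4C3 = 2.
Cage m's pair has sum 9, leaving R4C4 = 5.
The 3 cells of cage h must have product 12, so R5C1 = 1.
Row 5 already has 5, which forces R5C4 = 4.
1 is placed in column 1, so R6C1 = 5.
5 is placed in row 6, leaving R6C2 = 1.
4 is placed in column 4, so R6C4 = 2.
Column 5 now contains 2, so R6C5 = 4.
The 3 cells of cage i must have product 48; hence R6C6 = 6.
Cage a needs product 90, which forces R1C2 = 5.
The two cells of cage k must have quotient 4, which forces R2C3 = 4.
4 is placed in column 4; hence R2C4 = 1.
Row 2 already has 4; hence R2C6 = 3.
5 is placed in row 3, so R3C2 = 3.
Row 4 already has 2; hence R4C2 = 4.
Row 5 now contains 4, so R5C2 = 2.
Row 5 now contains 4, which forces R5C3 = 6.
Row 6 already has 4, so R6C3 = 3.
Column 3 now contains 3; hence R1C3 = 1.
Column 4 already has 1, leaving R1C4 = 3.
3 is placed in column 6, leaving R1C6 = 4.
Row 3 now contains 3, which forces R3C1 = 4.
Row 4 now contains 4; hence R4C1 = 3.
The full grid is 6 5 1 3 2 4 / 2 6 4 1 5 3 / 4 3 5 6 1 2 / 3 4 2 5 6 1 / 1 2 6 4 3 5 / 5 1 3 2 4 6.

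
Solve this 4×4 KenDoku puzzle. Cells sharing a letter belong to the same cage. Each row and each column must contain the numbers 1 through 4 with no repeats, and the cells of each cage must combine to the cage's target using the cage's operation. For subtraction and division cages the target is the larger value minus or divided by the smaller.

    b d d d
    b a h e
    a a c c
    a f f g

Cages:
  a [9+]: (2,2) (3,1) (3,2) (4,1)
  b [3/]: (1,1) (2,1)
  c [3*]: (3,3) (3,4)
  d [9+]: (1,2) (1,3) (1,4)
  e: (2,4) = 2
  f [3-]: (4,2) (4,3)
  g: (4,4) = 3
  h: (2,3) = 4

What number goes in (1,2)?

3

Cage h is given; hence (2,3) = 4.
Cage e is a single given cell, so (2,4) = 2.
Column 3 now contains 4, leaving (4,3) = 1.
Cage g is given, leaving (4,4) = 3.
Column 4 now contains 3, so (1,4) = 4.
Column 3 now contains 1, so (3,3) = 3.
Column 4 now contains 3, which forces (3,4) = 1.
Row 4 already has 1; hence (4,2) = 4.
Cage d needs sum 9, leaving (1,2) = 3.
Column 3 now contains 3, so (1,3) = 2.
Cage a needs sum 9, so (2,2) = 1.
Row 3 already has 1, leaving (3,1) = 4.
Row 3 already has 1, so (3,2) = 2.
Row 4 already has 4, which forces (4,1) = 2.
3 is placed in row 1, leaving (1,1) = 1.
Row 2 already has 1; hence (2,1) = 3.
Filled in: 1 3 2 4 / 3 1 4 2 / 4 2 3 1 / 2 4 1 3.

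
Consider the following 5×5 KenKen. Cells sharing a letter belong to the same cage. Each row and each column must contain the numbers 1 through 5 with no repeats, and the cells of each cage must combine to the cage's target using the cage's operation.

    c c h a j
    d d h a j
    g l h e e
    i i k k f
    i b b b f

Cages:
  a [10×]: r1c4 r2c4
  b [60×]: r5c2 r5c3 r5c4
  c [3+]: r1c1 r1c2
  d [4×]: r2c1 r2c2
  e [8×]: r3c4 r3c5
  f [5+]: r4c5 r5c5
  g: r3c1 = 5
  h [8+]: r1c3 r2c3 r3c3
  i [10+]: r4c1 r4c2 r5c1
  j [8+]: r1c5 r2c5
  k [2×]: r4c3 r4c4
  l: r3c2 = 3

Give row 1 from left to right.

1 2 4 5 3

Cage g is given; hence r3c1 = 5.
Cage l is given, so r3c2 = 3.
In row 1, 4 can only go at r1c3, so r1c3 = 4.
Cage h has sum 8; hence r2c3 = 3.
Row 2 already has 3; hence r2c5 = 5.
Cage h needs sum 8, which forces r3c3 = 1.
Column 3 now contains 1; hence r4c3 = 2.
2 is placed in row 4; hence r4c4 = 1.
Column 3 now contains 3, so r5c3 = 5.
The two cells of cage a must have product 10, which forces r1c4 = 5.
5 is placed in column 5, which forces r1c5 = 3.
Row 2 now contains 5, which forces r2c4 = 2.
2 is placed in column 4, so r3c4 = 4.
Row 3 already has 4; hence r3c5 = 2.
Cage i needs sum 10, so r4c2 = 5.
Column 5 now contains 3, so r4c5 = 4.
5 is placed in row 5; hence r5c2 = 4.
Cage b needs product 60; hence r5c4 = 3.
Column 5 already has 2, which forces r5c5 = 1.
Cage d needs two cells with product 4, leaving r2c1 = 4.
4 is placed in column 2; hence r2c2 = 1.
Row 4 already has 4, so r4c1 = 3.
Row 5 already has 1, which forces r5c1 = 2.
2 is placed in column 1; hence r1c1 = 1.
1 is placed in column 2, so r1c2 = 2.
Completed grid: 1 2 4 5 3 / 4 1 3 2 5 / 5 3 1 4 2 / 3 5 2 1 4 / 2 4 5 3 1.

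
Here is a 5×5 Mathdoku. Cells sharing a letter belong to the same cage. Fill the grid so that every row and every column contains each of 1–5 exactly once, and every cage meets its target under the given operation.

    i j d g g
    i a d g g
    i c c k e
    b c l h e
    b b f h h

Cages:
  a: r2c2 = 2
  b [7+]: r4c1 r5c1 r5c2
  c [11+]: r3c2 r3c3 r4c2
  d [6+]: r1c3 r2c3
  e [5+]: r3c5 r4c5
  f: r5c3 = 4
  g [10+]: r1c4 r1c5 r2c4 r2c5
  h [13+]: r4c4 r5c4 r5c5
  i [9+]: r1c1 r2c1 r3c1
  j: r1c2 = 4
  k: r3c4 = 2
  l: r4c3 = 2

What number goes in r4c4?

5

Cage j is given, leaving r1c2 = 4.
Cage a is given, so r2c2 = 2.
Cage k is a single given cell; hence r3c4 = 2.
L is a freebie, which forces r4c3 = 2.
Cage f is given, which forces r5c3 = 4.
4 is placed in row 5; hence r5c5 = 5.
Cage h has sum 13, leaving r4c4 = 5.
Row 5 already has 5; hence r5c4 = 3.
Column 4 now contains 3, leaving r1c4 = 1.
Cage g needs sum 10; hence r1c5 = 2.
Cage g needs sum 10, leaving r2c4 = 4.
Cage g needs sum 10, so r2c5 = 3.
Cage c needs sum 11, so r3c2 = 5.
The 3 cells of cage c must have sum 11, which forces r3c3 = 3.
Cage b needs sum 7, leaving r4c1 = 4.
Row 4 already has 5, which forces r4c2 = 3.
4 is placed in row 4, leaving r4c5 = 1.
The 3 cells of cage b must have sum 7, which forces r5c1 = 2.
Row 5 already has 3; hence r5c2 = 1.
Cage i needs sum 9, so r1c1 = 3.
Row 1 now contains 1, so r1c3 = 5.
Cage i needs sum 9, which forces r2c1 = 5.
The two cells of cage d must have sum 6, so r2c3 = 1.
Column 1 now contains 4, leaving r3c1 = 1.
Column 5 now contains 1, which forces r3c5 = 4.
Filled in: 3 4 5 1 2 / 5 2 1 4 3 / 1 5 3 2 4 / 4 3 2 5 1 / 2 1 4 3 5.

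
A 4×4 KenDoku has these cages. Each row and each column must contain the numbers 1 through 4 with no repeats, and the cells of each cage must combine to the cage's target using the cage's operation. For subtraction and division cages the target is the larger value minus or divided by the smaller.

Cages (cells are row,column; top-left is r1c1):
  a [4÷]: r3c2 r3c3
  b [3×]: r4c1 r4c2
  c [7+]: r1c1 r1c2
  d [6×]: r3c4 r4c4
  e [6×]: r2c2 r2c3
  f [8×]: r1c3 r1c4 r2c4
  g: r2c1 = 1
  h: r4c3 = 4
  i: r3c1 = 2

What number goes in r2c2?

Cage g is a single given cell, leaving r2c1 = 1.
Cage i is a single given cell, leaving r3c1 = 2.
Row 3 already has 2, so r3c4 = 3.
Column 1 now contains 1, leaving r4c1 = 3.
3 is placed in row 4; hence r4c2 = 1.
Cage h is given, leaving r4c3 = 4.
3 is placed in column 4, leaving r4c4 = 2.
Column 1 already has 3, leaving r1c1 = 4.
The two cells of cage c must have sum 7, leaving r1c2 = 3.
Cage f needs product 8, leaving r1c3 = 2.
The 3 cells of cage f must have product 8; hence r1c4 = 1.
Column 2 already has 3; hence r2c2 = 2.
2 is placed in column 3; hence r2c3 = 3.
Column 4 now contains 2; hence r2c4 = 4.
Column 2 already has 1, which forces r3c2 = 4.
4 is placed in column 3, so r3c3 = 1.
Filled in: 4 3 2 1 / 1 2 3 4 / 2 4 1 3 / 3 1 4 2.

2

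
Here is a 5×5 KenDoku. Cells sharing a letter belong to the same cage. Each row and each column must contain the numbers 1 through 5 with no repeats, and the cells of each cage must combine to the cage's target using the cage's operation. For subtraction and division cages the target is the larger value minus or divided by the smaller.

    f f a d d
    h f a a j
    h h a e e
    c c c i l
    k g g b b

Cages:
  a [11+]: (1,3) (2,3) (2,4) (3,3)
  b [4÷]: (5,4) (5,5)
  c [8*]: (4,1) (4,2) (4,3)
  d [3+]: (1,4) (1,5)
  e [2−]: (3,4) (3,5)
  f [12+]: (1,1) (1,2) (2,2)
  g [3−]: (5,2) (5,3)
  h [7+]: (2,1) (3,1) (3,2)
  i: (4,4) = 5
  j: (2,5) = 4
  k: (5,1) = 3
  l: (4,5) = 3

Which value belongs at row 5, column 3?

2

Cage j is a single given cell, leaving (2,5) = 4.
Cage i is given, leaving (4,4) = 5.
L is a freebie; hence (4,5) = 3.
Cage k is given, which forces (5,1) = 3.
4 is placed in column 5, so (5,5) = 1.
Cage d's pair has sum 3; hence (1,4) = 1.
1 is placed in column 5; hence (1,5) = 2.
2 is placed in column 5, leaving (3,5) = 5.
1 is placed in row 5, so (5,4) = 4.
Column 4 already has 4, which forces (3,4) = 3.
Column 4 now contains 3, so (2,4) = 2.
2 is placed in row 2, which forces (2,1) = 1.
In row 3, 1 can only go at (3,3), so (3,3) = 1.
Cage c needs product 8; hence (4,2) = 1.
In column 1, 5 can only go at (1,1), so (1,1) = 5.
Cage f needs sum 12, so (1,2) = 4.
Row 1 now contains 5; hence (1,3) = 3.
The 3 cells of cage f must have sum 12, leaving (2,2) = 3.
The 4 cells of cage a must have sum 11, so (2,3) = 5.
Column 2 now contains 4, so (3,2) = 2.
Column 2 now contains 2, which forces (5,2) = 5.
Column 3 already has 5, which forces (5,3) = 2.
Row 3 now contains 2, so (3,1) = 4.
Cage c has product 8, which forces (4,1) = 2.
Column 3 now contains 2, which forces (4,3) = 4.
Filled in: 5 4 3 1 2 / 1 3 5 2 4 / 4 2 1 3 5 / 2 1 4 5 3 / 3 5 2 4 1.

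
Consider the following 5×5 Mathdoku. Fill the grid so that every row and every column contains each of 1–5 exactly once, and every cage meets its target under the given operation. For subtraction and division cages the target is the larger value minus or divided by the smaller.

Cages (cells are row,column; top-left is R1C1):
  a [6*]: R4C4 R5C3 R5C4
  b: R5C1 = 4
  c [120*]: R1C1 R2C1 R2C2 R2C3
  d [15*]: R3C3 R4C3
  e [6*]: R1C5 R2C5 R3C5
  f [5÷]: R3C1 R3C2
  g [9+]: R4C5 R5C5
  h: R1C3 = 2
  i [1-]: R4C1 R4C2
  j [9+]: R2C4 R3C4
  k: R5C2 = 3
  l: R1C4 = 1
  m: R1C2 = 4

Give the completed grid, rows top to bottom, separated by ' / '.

5 4 2 1 3 / 3 2 4 5 1 / 1 5 3 4 2 / 2 1 5 3 4 / 4 3 1 2 5

Cage m is a single given cell, which forces R1C2 = 4.
Cage h is a single given cell; hence R1C3 = 2.
Cage l is given, so R1C4 = 1.
1 is placed in row 1; hence R1C5 = 3.
Cage b is given, which forces R5C1 = 4.
K is a freebie, so R5C2 = 3.
Row 5 now contains 3, leaving R5C3 = 1.
Row 5 now contains 3, which forces R5C4 = 2.
Row 5 already has 4; hence R5C5 = 5.
Row 1 already has 3; hence R1C1 = 5.
Cage c needs product 120, so R2C1 = 3.
The 4 cells of cage c must have product 120; hence R2C2 = 2.
Cage c needs product 120; hence R2C3 = 4.
4 is placed in row 2, so R2C4 = 5.
Row 2 already has 2; hence R2C5 = 1.
Column 1 now contains 5, which forces R3C1 = 1.
Row 3 now contains 1; hence R3C2 = 5.
5 is placed in row 3, so R3C3 = 3.
Column 4 now contains 5, so R3C4 = 4.
Column 5 already has 1, which forces R3C5 = 2.
1 is placed in column 1, leaving R4C1 = 2.
Column 2 now contains 2, which forces R4C2 = 1.
3 is placed in column 3; hence R4C3 = 5.
Column 4 now contains 2, leaving R4C4 = 3.
5 is placed in column 5; hence R4C5 = 4.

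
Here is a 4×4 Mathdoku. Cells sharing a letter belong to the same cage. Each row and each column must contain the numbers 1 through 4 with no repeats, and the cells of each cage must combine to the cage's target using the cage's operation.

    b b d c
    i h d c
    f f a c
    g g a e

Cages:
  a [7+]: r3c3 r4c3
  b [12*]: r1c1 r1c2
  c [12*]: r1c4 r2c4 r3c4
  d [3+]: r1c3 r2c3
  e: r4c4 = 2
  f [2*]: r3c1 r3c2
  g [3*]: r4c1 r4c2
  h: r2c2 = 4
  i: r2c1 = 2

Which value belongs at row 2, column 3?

Cage i is given; hence r2c1 = 2.
Cage h is given, leaving r2c2 = 4.
Row 2 already has 2; hence r2c3 = 1.
1 is placed in row 2; hence r2c4 = 3.
Column 1 now contains 2, leaving r3c1 = 1.
1 is placed in row 3; hence r3c2 = 2.
1 is placed in row 3, so r3c4 = 4.
Column 1 already has 1, leaving r4c1 = 3.
Row 4 now contains 3, so r4c2 = 1.
Row 4 now contains 3; hence r4c3 = 4.
E is a freebie; hence r4c4 = 2.
Column 1 already has 3, leaving r1c1 = 4.
Column 2 already has 4, which forces r1c2 = 3.
1 is placed in column 3, leaving r1c3 = 2.
Column 4 already has 4; hence r1c4 = 1.
Row 3 already has 4, which forces r3c3 = 3.
Completed grid: 4 3 2 1 / 2 4 1 3 / 1 2 3 4 / 3 1 4 2.

1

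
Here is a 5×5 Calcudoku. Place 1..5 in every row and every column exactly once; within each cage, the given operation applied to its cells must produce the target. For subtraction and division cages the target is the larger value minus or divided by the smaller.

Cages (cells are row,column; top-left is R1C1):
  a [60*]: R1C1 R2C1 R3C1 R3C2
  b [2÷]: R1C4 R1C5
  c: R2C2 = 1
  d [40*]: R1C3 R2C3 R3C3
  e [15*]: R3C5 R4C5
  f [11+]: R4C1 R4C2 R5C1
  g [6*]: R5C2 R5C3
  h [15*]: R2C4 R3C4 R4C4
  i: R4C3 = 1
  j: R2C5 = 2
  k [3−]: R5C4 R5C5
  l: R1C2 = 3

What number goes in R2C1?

Cage l is a single given cell, which forces R1C2 = 3.
C is a freebie, which forces R2C2 = 1.
Cage j is a single given cell, so R2C5 = 2.
I is a freebie; hence R4C3 = 1.
Column 2 already has 3; hence R5C2 = 2.
Row 5 already has 2; hence R5C3 = 3.
Cage b's pair has quotient 2, which forces R1C4 = 2.
The 3 cells of cage h must have product 15, so R3C4 = 1.
Column 4 now contains 1; hence R5C4 = 4.
4 is placed in row 5, leaving R5C5 = 1.
The 4 cells of cage a must have product 60; hence R1C1 = 1.
Column 5 already has 1, so R1C5 = 4.
Cage d has product 40, which forces R3C3 = 2.
The 3 cells of cage f must have sum 11, which forces R4C1 = 2.
The 3 cells of cage f must have sum 11, which forces R4C2 = 4.
4 is placed in row 5; hence R5C1 = 5.
4 is placed in row 1, which forces R1C3 = 5.
The 3 cells of cage d must have product 40, so R2C3 = 4.
Column 2 already has 4; hence R3C2 = 5.
5 is placed in row 3, which forces R3C5 = 3.
3 is placed in column 5, which forces R4C5 = 5.
Row 2 already has 4, which forces R2C1 = 3.
Cage h needs product 15; hence R2C4 = 5.
Row 3 now contains 3, leaving R3C1 = 4.
Row 4 already has 5, which forces R4C4 = 3.
Filled in: 1 3 5 2 4 / 3 1 4 5 2 / 4 5 2 1 3 / 2 4 1 3 5 / 5 2 3 4 1.

3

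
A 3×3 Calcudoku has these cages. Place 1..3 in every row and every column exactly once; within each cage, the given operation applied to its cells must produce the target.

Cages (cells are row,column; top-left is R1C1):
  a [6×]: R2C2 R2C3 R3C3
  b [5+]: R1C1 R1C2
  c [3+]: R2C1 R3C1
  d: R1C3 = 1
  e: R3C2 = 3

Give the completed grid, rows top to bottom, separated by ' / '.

D is a freebie, so R1C3 = 1.
Cage e is a single given cell; hence R3C2 = 3.
Row 3 now contains 3; hence R3C3 = 2.
Cage b needs two cells with sum 5, so R1C1 = 3.
Column 2 now contains 3, leaving R1C2 = 2.
Cage c needs two cells with sum 3; hence R2C1 = 2.
Cage a has product 6, so R2C2 = 1.
Column 3 already has 2; hence R2C3 = 3.
2 is placed in row 3, which forces R3C1 = 1.

3 2 1 / 2 1 3 / 1 3 2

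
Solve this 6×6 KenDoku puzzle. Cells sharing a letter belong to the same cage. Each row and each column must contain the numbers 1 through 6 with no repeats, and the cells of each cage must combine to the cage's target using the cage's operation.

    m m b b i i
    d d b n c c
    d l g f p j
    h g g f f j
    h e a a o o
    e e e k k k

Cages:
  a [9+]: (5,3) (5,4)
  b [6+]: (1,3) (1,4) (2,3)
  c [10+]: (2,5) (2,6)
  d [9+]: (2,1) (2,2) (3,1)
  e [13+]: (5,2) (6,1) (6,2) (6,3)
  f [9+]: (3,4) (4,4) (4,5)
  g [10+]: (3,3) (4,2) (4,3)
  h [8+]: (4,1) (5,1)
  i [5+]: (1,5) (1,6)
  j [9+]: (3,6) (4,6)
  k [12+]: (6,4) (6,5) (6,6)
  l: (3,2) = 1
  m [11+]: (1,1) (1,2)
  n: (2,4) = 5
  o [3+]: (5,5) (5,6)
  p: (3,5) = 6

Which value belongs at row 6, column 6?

Cage n is a single given cell; hence (2,4) = 5.
Cage l is given; hence (3,2) = 1.
Cage p is given, which forces (3,5) = 6.
Column 5 already has 6, so (2,5) = 4.
The two cells of cage c must have sum 10; hence (2,6) = 6.
Cage k has sum 12, which forces (6,5) = 5.
In row 1, 4 can only go at (1,3), so (1,3) = 4.
Cage b needs sum 6, leaving (1,4) = 1.
Cage b has sum 6, so (2,3) = 1.
Cage d has sum 9, so (3,1) = 4.
4 is placed in row 3, so (3,6) = 5.
Column 6 now contains 5, so (4,6) = 4.
Column 1 already has 4, which forces (6,1) = 1.
Row 6 already has 1, so (6,6) = 3.
Cage i's pair has sum 5; hence (1,5) = 3.
3 is placed in column 6; hence (1,6) = 2.
The 3 cells of cage f must have sum 9; hence (3,4) = 2.
Row 4 now contains 4; hence (4,4) = 6.
Cage f needs sum 9; hence (4,5) = 1.
1 is placed in column 5, so (5,5) = 2.
Column 6 now contains 2, so (5,6) = 1.
Cage k needs sum 12; hence (6,4) = 4.
Row 3 already has 2, leaving (3,3) = 3.
Cage e needs sum 13, so (5,2) = 4.
Cage a needs two cells with sum 9; hence (5,3) = 6.
Column 4 now contains 4, leaving (5,4) = 3.
6 is placed in column 3, which forces (6,3) = 2.
Cage h needs two cells with sum 8; hence (4,1) = 3.
Cage g needs sum 10; hence (4,2) = 2.
2 is placed in column 3, leaving (4,3) = 5.
3 is placed in row 5; hence (5,1) = 5.
Row 6 already has 2, so (6,2) = 6.
Column 1 now contains 5; hence (1,1) = 6.
Column 2 now contains 6; hence (1,2) = 5.
Column 1 already has 3, which forces (2,1) = 2.
Column 2 now contains 2, leaving (2,2) = 3.
The full grid is 6 5 4 1 3 2 / 2 3 1 5 4 6 / 4 1 3 2 6 5 / 3 2 5 6 1 4 / 5 4 6 3 2 1 / 1 6 2 4 5 3.

3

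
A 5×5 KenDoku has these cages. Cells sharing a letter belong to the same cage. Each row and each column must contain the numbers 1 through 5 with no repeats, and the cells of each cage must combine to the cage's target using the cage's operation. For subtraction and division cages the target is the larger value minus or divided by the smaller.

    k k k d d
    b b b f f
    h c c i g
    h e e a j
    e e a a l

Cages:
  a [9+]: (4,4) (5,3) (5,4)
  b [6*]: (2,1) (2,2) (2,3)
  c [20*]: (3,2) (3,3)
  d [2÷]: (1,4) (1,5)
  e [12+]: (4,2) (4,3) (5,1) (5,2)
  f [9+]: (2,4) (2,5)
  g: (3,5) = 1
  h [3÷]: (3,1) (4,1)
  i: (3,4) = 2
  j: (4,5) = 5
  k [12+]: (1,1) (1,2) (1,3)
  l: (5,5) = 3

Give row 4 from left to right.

Cage i is a single given cell, so (3,4) = 2.
Cage g is a single given cell, so (3,5) = 1.
Cage j is a single given cell, which forces (4,5) = 5.
L is a freebie, leaving (5,5) = 3.
Cage d's pair has quotient 2, so (1,5) = 2.
Cage f's pair has sum 9, so (2,4) = 5.
5 is placed in column 5, so (2,5) = 4.
Row 3 already has 1, which forces (3,1) = 3.
The two cells of cage h must have quotient 3, leaving (4,1) = 1.
Column 1 already has 1, leaving (2,1) = 2.
Row 1 needs a 1, and only (1,4) is open for it.
The 3 cells of cage a must have sum 9, which forces (4,4) = 3.
Cage a has sum 9, which forces (5,3) = 2.
1 is placed in column 4; hence (5,4) = 4.
The 4 cells of cage e must have sum 12, so (4,2) = 2.
2 is placed in column 3, which forces (4,3) = 4.
Row 5 now contains 4, so (5,1) = 5.
2 is placed in row 5, which forces (5,2) = 1.
Column 1 now contains 5, leaving (1,1) = 4.
1 is placed in column 2; hence (2,2) = 3.
Cage b needs product 6; hence (2,3) = 1.
Cage c needs two cells with product 20, leaving (3,2) = 4.
Column 3 now contains 4, so (3,3) = 5.
Column 2 now contains 3, leaving (1,2) = 5.
5 is placed in column 3, leaving (1,3) = 3.
Filled in: 4 5 3 1 2 / 2 3 1 5 4 / 3 4 5 2 1 / 1 2 4 3 5 / 5 1 2 4 3.

1 2 4 3 5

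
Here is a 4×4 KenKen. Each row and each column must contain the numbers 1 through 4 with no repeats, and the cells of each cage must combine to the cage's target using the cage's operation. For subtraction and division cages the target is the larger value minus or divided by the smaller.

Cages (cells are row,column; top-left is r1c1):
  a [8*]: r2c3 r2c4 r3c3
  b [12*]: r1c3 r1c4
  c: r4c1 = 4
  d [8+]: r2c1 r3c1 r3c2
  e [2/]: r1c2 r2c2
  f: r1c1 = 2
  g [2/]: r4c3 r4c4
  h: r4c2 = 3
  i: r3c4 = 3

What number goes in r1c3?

F is a freebie, so r1c1 = 2.
Cage i is given, so r3c4 = 3.
Cage c is a single given cell; hence r4c1 = 4.
Cage h is a single given cell; hence r4c2 = 3.
Cage b's pair has product 12; hence r1c3 = 3.
Column 4 now contains 3, which forces r1c4 = 4.
Cage d has sum 8, so r2c1 = 3.
The two cells of cage e must have quotient 2, so r2c2 = 2.
2 is placed in row 2, which forces r2c4 = 1.
Column 1 now contains 4, which forces r3c1 = 1.
Cage d has sum 8, so r3c2 = 4.
4 is placed in row 3, which forces r3c3 = 2.
2 is placed in column 3, which forces r4c3 = 1.
Column 4 now contains 1, which forces r4c4 = 2.
Row 1 now contains 4, so r1c2 = 1.
Row 2 now contains 1, so r2c3 = 4.
Completed grid: 2 1 3 4 / 3 2 4 1 / 1 4 2 3 / 4 3 1 2.

3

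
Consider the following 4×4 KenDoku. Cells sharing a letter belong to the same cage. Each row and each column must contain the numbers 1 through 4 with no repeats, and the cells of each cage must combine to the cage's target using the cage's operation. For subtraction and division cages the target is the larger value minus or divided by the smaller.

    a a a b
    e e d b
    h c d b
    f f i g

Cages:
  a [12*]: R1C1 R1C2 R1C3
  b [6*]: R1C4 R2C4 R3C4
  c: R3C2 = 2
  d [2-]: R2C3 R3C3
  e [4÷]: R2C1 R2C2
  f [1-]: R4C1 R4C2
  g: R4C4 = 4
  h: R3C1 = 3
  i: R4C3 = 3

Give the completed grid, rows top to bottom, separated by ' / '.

4 3 1 2 / 1 4 2 3 / 3 2 4 1 / 2 1 3 4

Cage h is a single given cell, which forces R3C1 = 3.
C is a freebie, leaving R3C2 = 2.
Row 3 now contains 2, so R3C4 = 1.
Cage i is a single given cell, so R4C3 = 3.
Cage g is given, so R4C4 = 4.
Cage a has product 12, leaving R1C2 = 3.
Row 1 now contains 3; hence R1C4 = 2.
Cage d's pair has difference 2, so R2C3 = 2.
Column 4 now contains 2, which forces R2C4 = 3.
Row 3 already has 1, so R3C3 = 4.
Cage f's pair has difference 1, leaving R4C1 = 2.
Row 4 now contains 4, which forces R4C2 = 1.
Cage a needs product 12, so R1C1 = 4.
4 is placed in column 3; hence R1C3 = 1.
The two cells of cage e must have quotient 4; hence R2C1 = 1.
Column 2 now contains 1; hence R2C2 = 4.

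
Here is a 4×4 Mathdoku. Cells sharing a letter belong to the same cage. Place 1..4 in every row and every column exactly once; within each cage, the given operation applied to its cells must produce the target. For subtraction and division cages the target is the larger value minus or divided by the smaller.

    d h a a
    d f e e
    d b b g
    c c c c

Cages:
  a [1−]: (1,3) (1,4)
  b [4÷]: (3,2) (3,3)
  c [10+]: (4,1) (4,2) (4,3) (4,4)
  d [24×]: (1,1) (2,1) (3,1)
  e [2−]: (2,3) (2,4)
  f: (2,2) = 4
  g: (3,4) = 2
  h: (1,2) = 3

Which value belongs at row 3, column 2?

1

H is a freebie, so (1,2) = 3.
Cage f is a single given cell, so (2,2) = 4.
Column 2 now contains 4, so (3,2) = 1.
Row 3 now contains 1, leaving (3,3) = 4.
G is a freebie, leaving (3,4) = 2.
Column 2 already has 1, so (4,2) = 2.
Cage d needs product 24, which forces (1,1) = 4.
Cage a needs two cells with difference 1, so (1,3) = 2.
Cage a's pair has difference 1, which forces (1,4) = 1.
Cage d needs product 24, which forces (2,1) = 2.
1 is placed in column 4; hence (2,4) = 3.
2 is placed in row 3, leaving (3,1) = 3.
Column 1 already has 3; hence (4,1) = 1.
Row 4 now contains 1, leaving (4,3) = 3.
3 is placed in column 4, so (4,4) = 4.
Row 2 already has 3; hence (2,3) = 1.
Completed grid: 4 3 2 1 / 2 4 1 3 / 3 1 4 2 / 1 2 3 4.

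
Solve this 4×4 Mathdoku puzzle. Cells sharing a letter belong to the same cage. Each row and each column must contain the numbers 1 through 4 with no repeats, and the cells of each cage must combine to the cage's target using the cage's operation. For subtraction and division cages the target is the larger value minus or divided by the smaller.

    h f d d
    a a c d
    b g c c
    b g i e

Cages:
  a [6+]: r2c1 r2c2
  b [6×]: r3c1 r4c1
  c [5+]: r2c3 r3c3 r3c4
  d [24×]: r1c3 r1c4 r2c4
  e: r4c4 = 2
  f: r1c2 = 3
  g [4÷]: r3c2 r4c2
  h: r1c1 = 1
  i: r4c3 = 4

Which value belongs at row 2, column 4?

3

H is a freebie, leaving r1c1 = 1.
Cage f is given, so r1c2 = 3.
Cage i is given, so r4c3 = 4.
Cage e is given; hence r4c4 = 2.
Column 3 now contains 4, so r1c3 = 2.
2 is placed in column 4; hence r1c4 = 4.
Cage c needs sum 5, which forces r2c3 = 1.
Cage d has product 24; hence r2c4 = 3.
Cage b's pair has product 6, leaving r3c1 = 2.
Cage g needs two cells with quotient 4, so r3c2 = 4.
Cage c needs sum 5, so r3c3 = 3.
2 is placed in column 4; hence r3c4 = 1.
Row 4 now contains 2, so r4c1 = 3.
Row 4 now contains 4, leaving r4c2 = 1.
Column 1 already has 2, leaving r2c1 = 4.
Column 2 already has 4, leaving r2c2 = 2.
The full grid is 1 3 2 4 / 4 2 1 3 / 2 4 3 1 / 3 1 4 2.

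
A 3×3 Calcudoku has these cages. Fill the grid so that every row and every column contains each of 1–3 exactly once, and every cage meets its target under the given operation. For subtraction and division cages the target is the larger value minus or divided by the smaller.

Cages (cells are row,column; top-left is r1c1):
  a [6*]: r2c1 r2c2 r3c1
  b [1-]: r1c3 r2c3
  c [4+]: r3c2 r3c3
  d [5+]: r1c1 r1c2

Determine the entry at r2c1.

The only place for 1 in row 1 is r1c3.
Cage b needs two cells with difference 1, which forces r2c3 = 2.
The two cells of cage c must have sum 4; hence r3c2 = 1.
Column 3 already has 1, which forces r3c3 = 3.
Cage a has product 6, so r2c1 = 1.
1 is placed in column 2, which forces r2c2 = 3.
Row 3 already has 3; hence r3c1 = 2.
Column 1 now contains 2, so r1c1 = 3.
Column 2 now contains 3, leaving r1c2 = 2.
Completed grid: 3 2 1 / 1 3 2 / 2 1 3.

1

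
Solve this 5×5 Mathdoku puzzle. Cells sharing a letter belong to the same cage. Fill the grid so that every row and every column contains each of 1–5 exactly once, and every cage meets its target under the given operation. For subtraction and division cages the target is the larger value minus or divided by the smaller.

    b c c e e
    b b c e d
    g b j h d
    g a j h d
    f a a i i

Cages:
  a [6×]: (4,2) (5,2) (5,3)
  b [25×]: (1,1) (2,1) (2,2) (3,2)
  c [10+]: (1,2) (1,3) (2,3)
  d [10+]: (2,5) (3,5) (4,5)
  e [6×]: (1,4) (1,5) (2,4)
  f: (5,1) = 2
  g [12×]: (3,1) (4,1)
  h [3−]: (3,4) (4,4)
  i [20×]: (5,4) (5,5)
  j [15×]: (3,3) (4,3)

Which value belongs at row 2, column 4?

Cage f is a single given cell, leaving (5,1) = 2.
Cage a has product 6; hence (4,2) = 2.
The only place for 4 in column 2 is (1,2).
In column 2, 3 can only go at (5,2), so (5,2) = 3.
Row 5 now contains 3, so (5,3) = 1.
Cage c needs sum 10, which forces (1,3) = 2.
Cage c has sum 10, leaving (2,3) = 4.
Cage e needs product 6, which forces (2,4) = 2.
Row 1 needs a 5, and only (1,1) is open for it.
5 is placed in column 1, leaving (2,1) = 1.
Cage b needs product 25, leaving (2,2) = 5.
Row 2 already has 5, so (2,5) = 3.
The 4 cells of cage b must have product 25; hence (3,2) = 1.
1 is placed in row 3, which forces (3,4) = 4.
4 is placed in column 4, which forces (4,4) = 1.
4 is placed in column 4; hence (5,4) = 5.
Row 5 already has 5, leaving (5,5) = 4.
1 is placed in column 4; hence (1,4) = 3.
Column 5 now contains 3, which forces (1,5) = 1.
Row 3 already has 4, leaving (3,1) = 3.
3 is placed in row 3, leaving (3,3) = 5.
The 3 cells of cage d must have sum 10, so (3,5) = 2.
Cage g's pair has product 12, so (4,1) = 4.
5 is placed in column 3, leaving (4,3) = 3.
4 is placed in column 5, which forces (4,5) = 5.
Filled in: 5 4 2 3 1 / 1 5 4 2 3 / 3 1 5 4 2 / 4 2 3 1 5 / 2 3 1 5 4.

2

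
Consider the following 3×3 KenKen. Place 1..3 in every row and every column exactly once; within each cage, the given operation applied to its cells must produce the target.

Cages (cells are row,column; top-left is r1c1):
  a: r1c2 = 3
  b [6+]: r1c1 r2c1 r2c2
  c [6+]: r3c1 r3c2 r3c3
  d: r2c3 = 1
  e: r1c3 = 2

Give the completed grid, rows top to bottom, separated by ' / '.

Cage a is a single given cell, leaving r1c2 = 3.
Cage e is a single given cell, which forces r1c3 = 2.
D is a freebie, which forces r2c3 = 1.
1 is placed in column 3, which forces r3c3 = 3.
Row 1 already has 2, leaving r1c1 = 1.
The 3 cells of cage b must have sum 6, so r2c1 = 3.
1 is placed in row 2, so r2c2 = 2.
Column 1 now contains 1, so r3c1 = 2.
Column 2 now contains 2, leaving r3c2 = 1.

1 3 2 / 3 2 1 / 2 1 3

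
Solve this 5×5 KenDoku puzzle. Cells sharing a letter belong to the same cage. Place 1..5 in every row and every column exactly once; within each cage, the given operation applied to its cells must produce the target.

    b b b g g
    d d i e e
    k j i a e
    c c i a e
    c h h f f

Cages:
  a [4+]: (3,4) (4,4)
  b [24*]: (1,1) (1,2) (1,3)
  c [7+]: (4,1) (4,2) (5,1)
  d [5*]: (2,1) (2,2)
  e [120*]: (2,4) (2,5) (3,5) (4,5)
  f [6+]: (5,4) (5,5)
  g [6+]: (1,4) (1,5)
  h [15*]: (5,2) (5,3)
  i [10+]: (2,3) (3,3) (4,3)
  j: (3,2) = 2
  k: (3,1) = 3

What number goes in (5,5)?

Cage k is a single given cell, leaving (3,1) = 3.
J is a freebie, so (3,2) = 2.
Row 3 now contains 3, which forces (3,4) = 1.
Column 4 now contains 1, so (4,4) = 3.
Cage e needs product 120, so (2,5) = 3.
In row 1, 1 can only go at (1,5), so (1,5) = 1.
Cage g needs two cells with sum 6, which forces (1,4) = 5.
Row 2 needs a 2, and only (2,4) is open for it.
2 is placed in column 4, leaving (5,4) = 4.
The two cells of cage f must have sum 6, so (5,5) = 2.
Row 5 now contains 2, which forces (5,1) = 1.
Column 1 already has 1, so (2,1) = 5.
Cage d's pair has product 5; hence (2,2) = 1.
Row 2 now contains 1, leaving (2,3) = 4.
4 is placed in column 3, which forces (3,3) = 5.
5 is placed in row 3; hence (3,5) = 4.
5 is placed in column 1, leaving (4,1) = 2.
Column 2 already has 1, which forces (4,2) = 4.
Column 3 already has 5, so (4,3) = 1.
Column 5 now contains 4; hence (4,5) = 5.
Column 3 already has 5, so (5,3) = 3.
Column 1 now contains 2, leaving (1,1) = 4.
4 is placed in column 2; hence (1,2) = 3.
Column 3 now contains 3, which forces (1,3) = 2.
Row 5 now contains 3, leaving (5,2) = 5.
Filled in: 4 3 2 5 1 / 5 1 4 2 3 / 3 2 5 1 4 / 2 4 1 3 5 / 1 5 3 4 2.

2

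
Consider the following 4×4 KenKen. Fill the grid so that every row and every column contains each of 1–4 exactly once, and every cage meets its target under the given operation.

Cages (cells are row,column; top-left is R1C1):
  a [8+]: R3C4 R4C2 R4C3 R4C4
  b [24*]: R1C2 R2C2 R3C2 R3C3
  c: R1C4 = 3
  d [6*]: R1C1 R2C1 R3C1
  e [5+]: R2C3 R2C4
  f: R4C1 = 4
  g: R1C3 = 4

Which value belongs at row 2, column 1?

Cage g is given; hence R1C3 = 4.
Cage c is a single given cell, so R1C4 = 3.
Cage f is a single given cell, leaving R4C1 = 4.
The 4 cells of cage a must have sum 8, so R3C4 = 2.
Cage a has sum 8; hence R4C4 = 1.
Cage e needs two cells with sum 5; hence R2C3 = 1.
Column 4 now contains 2, leaving R2C4 = 4.
Column 3 now contains 1, so R3C3 = 3.
Column 3 already has 3, so R4C3 = 2.
Cage d needs product 6, leaving R1C1 = 2.
Cage b needs product 24; hence R1C2 = 1.
Cage d needs product 6, leaving R2C1 = 3.
Cage b has product 24; hence R2C2 = 2.
Row 3 already has 3, which forces R3C1 = 1.
The 4 cells of cage b must have product 24, which forces R3C2 = 4.
Row 4 now contains 2, which forces R4C2 = 3.
Filled in: 2 1 4 3 / 3 2 1 4 / 1 4 3 2 / 4 3 2 1.

3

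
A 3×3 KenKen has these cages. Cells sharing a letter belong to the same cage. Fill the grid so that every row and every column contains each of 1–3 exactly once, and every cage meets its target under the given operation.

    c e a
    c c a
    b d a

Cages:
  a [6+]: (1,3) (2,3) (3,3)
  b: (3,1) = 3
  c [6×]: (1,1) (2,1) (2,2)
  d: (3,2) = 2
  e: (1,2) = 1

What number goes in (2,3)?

Cage e is given, which forces (1,2) = 1.
Cage b is a single given cell; hence (3,1) = 3.
Cage d is a single given cell, which forces (3,2) = 2.
Row 3 now contains 2; hence (3,3) = 1.
Column 1 now contains 3, which forces (1,1) = 2.
Row 1 already has 2; hence (1,3) = 3.
Cage c needs product 6, so (2,1) = 1.
Column 2 now contains 2, leaving (2,2) = 3.
3 is placed in column 3, which forces (2,3) = 2.
Completed grid: 2 1 3 / 1 3 2 / 3 2 1.

2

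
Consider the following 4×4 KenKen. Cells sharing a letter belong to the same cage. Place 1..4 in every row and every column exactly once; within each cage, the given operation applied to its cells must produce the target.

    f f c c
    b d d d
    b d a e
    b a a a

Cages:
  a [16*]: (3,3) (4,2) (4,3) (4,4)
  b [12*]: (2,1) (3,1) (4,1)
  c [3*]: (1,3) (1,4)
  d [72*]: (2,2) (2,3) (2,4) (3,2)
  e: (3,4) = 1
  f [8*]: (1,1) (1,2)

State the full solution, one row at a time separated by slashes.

Cage d has product 72, so (3,2) = 3.
Cage a needs product 16, which forces (3,3) = 2.
Cage e is a single given cell, so (3,4) = 1.
The two cells of cage c must have product 3, which forces (1,3) = 1.
Column 4 already has 1, leaving (1,4) = 3.
1 is placed in row 3, leaving (3,1) = 4.
Column 3 already has 1, leaving (4,3) = 4.
Row 4 now contains 4; hence (4,4) = 2.
Column 1 now contains 4, leaving (1,1) = 2.
Cage f needs two cells with product 8, so (1,2) = 4.
Cage d has product 72, which forces (2,2) = 2.
Column 3 now contains 4, leaving (2,3) = 3.
Column 4 already has 2, which forces (2,4) = 4.
2 is placed in row 4; hence (4,2) = 1.
Row 2 already has 3, which forces (2,1) = 1.
1 is placed in row 4, so (4,1) = 3.

2 4 1 3 / 1 2 3 4 / 4 3 2 1 / 3 1 4 2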